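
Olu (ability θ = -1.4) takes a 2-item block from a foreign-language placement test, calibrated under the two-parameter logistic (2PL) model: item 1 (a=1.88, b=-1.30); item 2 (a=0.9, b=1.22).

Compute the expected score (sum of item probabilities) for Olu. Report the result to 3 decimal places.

0.540

P(θ) = 1 / (1 + exp(−a(θ − b)))
P_1 = 1/(1+e^{0.1880}) = 0.4531
P_2 = 1/(1+e^{2.3580}) = 0.0864
E[score] = 0.4531 + 0.0864 = 0.5396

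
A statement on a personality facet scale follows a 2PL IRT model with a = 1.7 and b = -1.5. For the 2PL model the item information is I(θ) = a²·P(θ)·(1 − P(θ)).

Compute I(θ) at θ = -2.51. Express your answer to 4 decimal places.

0.3730

P = 1/(1+e^{1.7170}) = 0.1523
P(1−P) = 0.1523 × 0.8477 = 0.1291
I = a² × P(1−P) = 1.7² × 0.1291 = 0.37303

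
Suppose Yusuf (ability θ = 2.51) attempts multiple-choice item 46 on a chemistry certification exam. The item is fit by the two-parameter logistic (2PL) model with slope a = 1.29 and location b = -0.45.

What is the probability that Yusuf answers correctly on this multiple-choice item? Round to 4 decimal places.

0.9785

P(θ) = 1 / (1 + exp(−a(θ − b)))
Exponent: 1.29 × (2.51 − (-0.45)) = 3.8184
1/(1 + e^{-3.8184}) = 0.9785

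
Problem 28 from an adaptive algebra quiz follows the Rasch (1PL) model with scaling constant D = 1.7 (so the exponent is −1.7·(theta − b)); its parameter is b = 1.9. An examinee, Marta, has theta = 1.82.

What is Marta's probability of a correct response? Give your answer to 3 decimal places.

0.466

P(theta) = 1 / (1 + exp(−D·(theta − b)))
Exponent: 1.7 × (1.82 − 1.9) = -0.1360
1/(1 + e^{0.1360}) = 0.4661
P = 0.4661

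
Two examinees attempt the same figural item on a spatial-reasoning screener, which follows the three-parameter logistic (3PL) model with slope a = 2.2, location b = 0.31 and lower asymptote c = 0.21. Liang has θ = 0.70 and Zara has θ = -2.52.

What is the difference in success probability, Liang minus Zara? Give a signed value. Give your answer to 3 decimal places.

P(θ) = c + (1 − c) · 1 / (1 + exp(−a(θ − b)))
P(Liang) = 0.7648  [exponent 0.8580]
P(Zara) = 0.2116  [exponent -6.2260]
Difference = 0.7648 − 0.2116 = 0.5532

0.553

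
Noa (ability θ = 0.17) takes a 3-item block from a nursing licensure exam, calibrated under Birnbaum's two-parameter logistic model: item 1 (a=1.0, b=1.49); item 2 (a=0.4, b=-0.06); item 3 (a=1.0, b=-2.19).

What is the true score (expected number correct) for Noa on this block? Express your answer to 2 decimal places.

1.65

P(θ) = 1 / (1 + exp(−a(θ − b)))
P_1 = 1/(1+e^{1.3200}) = 0.2108
P_2 = 1/(1+e^{-0.0920}) = 0.5230
P_3 = 1/(1+e^{-2.3600}) = 0.9137
E[score] = 0.2108 + 0.5230 + 0.9137 = 1.6475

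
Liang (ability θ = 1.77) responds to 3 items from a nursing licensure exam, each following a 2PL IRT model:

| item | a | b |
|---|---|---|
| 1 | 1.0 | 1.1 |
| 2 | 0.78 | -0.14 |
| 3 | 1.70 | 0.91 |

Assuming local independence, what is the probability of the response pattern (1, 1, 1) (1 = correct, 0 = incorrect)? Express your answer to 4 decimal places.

0.4382

P(θ) = 1 / (1 + exp(−a(θ − b)))
P_1 = 1/(1+e^{-0.6700}) = 0.6615
P_2 = 1/(1+e^{-1.4898}) = 0.8160
P_3 = 1/(1+e^{-1.4620}) = 0.8118
L = P_1 × P_2 × P_3 = 0.6615 × 0.8160 × 0.8118 = 0.43825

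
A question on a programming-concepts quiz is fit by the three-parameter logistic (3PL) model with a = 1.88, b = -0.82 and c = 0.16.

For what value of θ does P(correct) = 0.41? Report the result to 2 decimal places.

P(θ) = c + (1 − c) · 1 / (1 + exp(−a(θ − b)))
Remove guessing floor: (0.41 − 0.16)/(1 − 0.16) = 0.2976
logit = ln(0.2976/0.7024) = -0.8587
θ = b + logit/(a) = -0.82 + (-0.8587)/1.8800 = -1.2767

-1.28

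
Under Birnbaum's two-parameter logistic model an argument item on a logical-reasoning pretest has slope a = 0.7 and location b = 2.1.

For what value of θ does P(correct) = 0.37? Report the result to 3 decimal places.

1.340

P(θ) = 1 / (1 + exp(−a(θ − b)))
logit = ln(0.3700/0.6300) = -0.5322
θ = b + logit/(a) = 2.1 + (-0.5322)/0.7000 = 1.3397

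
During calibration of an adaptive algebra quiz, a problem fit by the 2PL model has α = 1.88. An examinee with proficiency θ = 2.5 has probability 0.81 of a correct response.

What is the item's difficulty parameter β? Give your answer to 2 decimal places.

P(θ) = 1 / (1 + exp(−α(θ − β)))
logit(0.81) = ln(0.81/0.19) = 1.4500
β = θ − logit/(α) = 2.5 − 1.4500/1.8800 = 1.7287

1.73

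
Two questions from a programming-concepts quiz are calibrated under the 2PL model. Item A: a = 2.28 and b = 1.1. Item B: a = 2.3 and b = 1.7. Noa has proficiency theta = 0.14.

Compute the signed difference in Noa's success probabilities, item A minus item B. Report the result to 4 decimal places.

P(theta) = 1 / (1 + exp(−a(theta − b)))
P_A = 0.1008
P_B = 0.0269
P_A − P_B = 0.0739

0.0739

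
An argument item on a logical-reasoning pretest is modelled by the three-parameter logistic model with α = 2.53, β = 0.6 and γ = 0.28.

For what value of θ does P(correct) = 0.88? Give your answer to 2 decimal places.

1.24

P(θ) = γ + (1 − γ) · 1 / (1 + exp(−α(θ − β)))
Remove guessing floor: (0.88 − 0.28)/(1 − 0.28) = 0.8333
logit = ln(0.8333/0.1667) = 1.6094
θ = β + logit/(α) = 0.6 + 1.6094/2.5300 = 1.2361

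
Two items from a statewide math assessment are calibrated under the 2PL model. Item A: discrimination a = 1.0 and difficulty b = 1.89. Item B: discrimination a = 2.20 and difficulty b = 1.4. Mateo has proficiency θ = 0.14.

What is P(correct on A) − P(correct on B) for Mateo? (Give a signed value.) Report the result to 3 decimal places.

P(θ) = 1 / (1 + exp(−a(θ − b)))
P_A = 0.1480
P_B = 0.0589
P_A − P_B = 0.0892

0.089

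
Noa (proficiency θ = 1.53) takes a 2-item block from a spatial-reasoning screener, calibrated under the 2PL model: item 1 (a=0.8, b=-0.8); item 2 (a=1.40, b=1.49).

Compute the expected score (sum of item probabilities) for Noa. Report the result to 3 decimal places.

P(θ) = 1 / (1 + exp(−a(θ − b)))
P_1 = 1/(1+e^{-1.8640}) = 0.8658
P_2 = 1/(1+e^{-0.0560}) = 0.5140
E[score] = 0.8658 + 0.5140 = 1.3798

1.380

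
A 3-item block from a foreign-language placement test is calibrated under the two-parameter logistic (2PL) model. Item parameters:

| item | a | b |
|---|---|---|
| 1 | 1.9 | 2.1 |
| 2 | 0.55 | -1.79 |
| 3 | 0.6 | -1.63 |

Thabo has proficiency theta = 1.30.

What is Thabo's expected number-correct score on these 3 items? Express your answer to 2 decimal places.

1.88

P(theta) = 1 / (1 + exp(−a(theta − b)))
P_1 = 1/(1+e^{1.5200}) = 0.1795
P_2 = 1/(1+e^{-1.6995}) = 0.8455
P_3 = 1/(1+e^{-1.7580}) = 0.8530
E[score] = 0.1795 + 0.8455 + 0.8530 = 1.8779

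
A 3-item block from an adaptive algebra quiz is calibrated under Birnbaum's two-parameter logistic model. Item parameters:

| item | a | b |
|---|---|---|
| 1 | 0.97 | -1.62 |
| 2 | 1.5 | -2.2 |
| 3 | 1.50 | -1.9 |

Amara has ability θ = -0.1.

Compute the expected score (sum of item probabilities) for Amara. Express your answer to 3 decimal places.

2.710

P(θ) = 1 / (1 + exp(−a(θ − b)))
P_1 = 1/(1+e^{-1.4744}) = 0.8137
P_2 = 1/(1+e^{-3.1500}) = 0.9589
P_3 = 1/(1+e^{-2.7000}) = 0.9370
E[score] = 0.8137 + 0.9589 + 0.9370 = 2.7097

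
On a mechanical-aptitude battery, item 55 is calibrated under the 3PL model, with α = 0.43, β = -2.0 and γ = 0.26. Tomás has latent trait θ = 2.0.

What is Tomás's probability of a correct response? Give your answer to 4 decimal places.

0.8876

P(θ) = γ + (1 − γ) · 1 / (1 + exp(−α(θ − β)))
Exponent: 0.43 × (2.0 − (-2.0)) = 1.7200
1/(1 + e^{-1.7200}) = 0.8481
P = 0.26 + 0.74 × 0.8481 = 0.8876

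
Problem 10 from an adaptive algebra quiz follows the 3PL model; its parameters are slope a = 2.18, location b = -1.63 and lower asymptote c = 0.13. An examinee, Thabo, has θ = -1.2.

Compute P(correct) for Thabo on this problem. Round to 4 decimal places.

P(θ) = c + (1 − c) · 1 / (1 + exp(−a(θ − b)))
Exponent: 2.18 × (-1.2 − (-1.63)) = 0.9374
1/(1 + e^{-0.9374}) = 0.7186
P = 0.13 + 0.87 × 0.7186 = 0.7552

0.7552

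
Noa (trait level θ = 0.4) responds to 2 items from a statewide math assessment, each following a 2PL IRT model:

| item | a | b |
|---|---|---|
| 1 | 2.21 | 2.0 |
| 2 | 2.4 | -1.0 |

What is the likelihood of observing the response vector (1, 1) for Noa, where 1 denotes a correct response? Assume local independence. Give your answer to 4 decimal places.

P(θ) = 1 / (1 + exp(−a(θ − b)))
P_1 = 1/(1+e^{3.5360}) = 0.0283
P_2 = 1/(1+e^{-3.3600}) = 0.9664
L = P_1 × P_2 = 0.0283 × 0.9664 = 0.02735

0.0274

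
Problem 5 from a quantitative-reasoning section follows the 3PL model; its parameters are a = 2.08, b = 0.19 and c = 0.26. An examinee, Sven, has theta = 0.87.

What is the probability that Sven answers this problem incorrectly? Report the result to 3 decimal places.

0.145

P(theta) = c + (1 − c) · 1 / (1 + exp(−a(theta − b)))
Exponent: 2.08 × (0.87 − 0.19) = 1.4144
1/(1 + e^{-1.4144}) = 0.8045
P = 0.26 + 0.74 × 0.8045 = 0.8553
P(incorrect) = 1 − 0.8553 = 0.1447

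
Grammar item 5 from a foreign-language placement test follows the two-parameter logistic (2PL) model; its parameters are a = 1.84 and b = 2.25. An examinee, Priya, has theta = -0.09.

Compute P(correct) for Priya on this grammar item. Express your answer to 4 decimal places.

P(theta) = 1 / (1 + exp(−a(theta − b)))
Exponent: 1.84 × (-0.09 − 2.25) = -4.3056
1/(1 + e^{4.3056}) = 0.0133

0.0133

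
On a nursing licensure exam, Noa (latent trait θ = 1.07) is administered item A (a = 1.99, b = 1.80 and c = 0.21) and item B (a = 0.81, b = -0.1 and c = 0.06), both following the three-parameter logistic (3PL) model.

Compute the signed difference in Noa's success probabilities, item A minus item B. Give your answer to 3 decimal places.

-0.378

P(θ) = c + (1 − c) · 1 / (1 + exp(−a(θ − b)))
P_A = 0.3598
P_B = 0.7374
P_A − P_B = -0.3776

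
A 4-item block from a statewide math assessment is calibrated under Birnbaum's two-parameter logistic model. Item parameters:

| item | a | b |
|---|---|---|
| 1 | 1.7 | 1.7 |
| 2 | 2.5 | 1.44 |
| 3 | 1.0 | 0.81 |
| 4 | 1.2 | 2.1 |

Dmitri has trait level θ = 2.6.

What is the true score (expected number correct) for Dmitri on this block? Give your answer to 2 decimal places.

P(θ) = 1 / (1 + exp(−a(θ − b)))
P_1 = 1/(1+e^{-1.5300}) = 0.8220
P_2 = 1/(1+e^{-2.9000}) = 0.9478
P_3 = 1/(1+e^{-1.7900}) = 0.8569
P_4 = 1/(1+e^{-0.6000}) = 0.6457
E[score] = 0.8220 + 0.9478 + 0.8569 + 0.6457 = 3.2724

3.27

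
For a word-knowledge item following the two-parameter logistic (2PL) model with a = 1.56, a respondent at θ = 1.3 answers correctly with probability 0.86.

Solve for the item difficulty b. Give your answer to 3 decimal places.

0.136

P(θ) = 1 / (1 + exp(−a(θ − b)))
logit(0.86) = ln(0.86/0.14) = 1.8153
b = θ − logit/(a) = 1.3 − 1.8153/1.5600 = 0.1364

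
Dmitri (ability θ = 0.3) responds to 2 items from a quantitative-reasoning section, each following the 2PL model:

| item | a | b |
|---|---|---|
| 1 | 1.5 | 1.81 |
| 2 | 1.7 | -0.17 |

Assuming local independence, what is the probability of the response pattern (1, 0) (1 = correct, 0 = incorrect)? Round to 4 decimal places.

0.0292

P(θ) = 1 / (1 + exp(−a(θ − b)))
P_1 = 1/(1+e^{2.2650}) = 0.0941
P_2 = 1/(1+e^{-0.7990}) = 0.6898
L = P_1 × (1−P_2) = 0.0941 × 0.3102 = 0.02918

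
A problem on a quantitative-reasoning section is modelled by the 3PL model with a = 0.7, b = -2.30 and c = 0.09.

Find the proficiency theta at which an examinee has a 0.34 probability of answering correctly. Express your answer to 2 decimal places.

P(theta) = c + (1 − c) · 1 / (1 + exp(−a(theta − b)))
Remove guessing floor: (0.34 − 0.09)/(1 − 0.09) = 0.2747
logit = ln(0.2747/0.7253) = -0.9708
theta = b + logit/(a) = -2.30 + (-0.9708)/0.7000 = -3.6868

-3.69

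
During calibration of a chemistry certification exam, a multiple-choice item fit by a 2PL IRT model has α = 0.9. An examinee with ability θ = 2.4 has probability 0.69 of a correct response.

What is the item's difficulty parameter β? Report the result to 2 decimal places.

1.51

P(θ) = 1 / (1 + exp(−α(θ − β)))
logit(0.69) = ln(0.69/0.31) = 0.8001
β = θ − logit/(α) = 2.4 − 0.8001/0.9000 = 1.5110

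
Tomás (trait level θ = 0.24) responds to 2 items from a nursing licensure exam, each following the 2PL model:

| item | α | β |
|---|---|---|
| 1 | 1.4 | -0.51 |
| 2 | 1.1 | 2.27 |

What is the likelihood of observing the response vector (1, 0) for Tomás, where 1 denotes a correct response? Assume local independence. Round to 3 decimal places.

P(θ) = 1 / (1 + exp(−α(θ − β)))
P_1 = 1/(1+e^{-1.0500}) = 0.7408
P_2 = 1/(1+e^{2.2330}) = 0.0968
L = P_1 × (1−P_2) = 0.7408 × 0.9032 = 0.66905

0.669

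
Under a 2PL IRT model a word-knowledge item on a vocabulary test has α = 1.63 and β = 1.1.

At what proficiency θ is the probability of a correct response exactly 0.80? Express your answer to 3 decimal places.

P(θ) = 1 / (1 + exp(−α(θ − β)))
logit = ln(0.8000/0.2000) = 1.3863
θ = β + logit/(α) = 1.1 + 1.3863/1.6300 = 1.9505

1.950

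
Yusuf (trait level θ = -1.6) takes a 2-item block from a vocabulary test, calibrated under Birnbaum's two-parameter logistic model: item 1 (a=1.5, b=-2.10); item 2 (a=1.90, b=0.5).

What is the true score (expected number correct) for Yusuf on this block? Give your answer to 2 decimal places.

P(θ) = 1 / (1 + exp(−a(θ − b)))
P_1 = 1/(1+e^{-0.7500}) = 0.6792
P_2 = 1/(1+e^{3.9900}) = 0.0182
E[score] = 0.6792 + 0.0182 = 0.6973

0.70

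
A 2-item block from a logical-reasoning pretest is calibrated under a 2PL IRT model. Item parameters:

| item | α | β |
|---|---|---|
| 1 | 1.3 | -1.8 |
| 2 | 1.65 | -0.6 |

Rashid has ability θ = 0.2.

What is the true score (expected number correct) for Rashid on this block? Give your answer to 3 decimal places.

P(θ) = 1 / (1 + exp(−α(θ − β)))
P_1 = 1/(1+e^{-2.6000}) = 0.9309
P_2 = 1/(1+e^{-1.3200}) = 0.7892
E[score] = 0.9309 + 0.7892 = 1.7200

1.720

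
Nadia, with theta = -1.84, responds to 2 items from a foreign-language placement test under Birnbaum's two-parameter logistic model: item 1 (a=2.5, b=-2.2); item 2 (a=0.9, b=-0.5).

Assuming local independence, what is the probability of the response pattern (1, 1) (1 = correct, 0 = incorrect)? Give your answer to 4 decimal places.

P(theta) = 1 / (1 + exp(−a(theta − b)))
P_1 = 1/(1+e^{-0.9000}) = 0.7109
P_2 = 1/(1+e^{1.2060}) = 0.2304
L = P_1 × P_2 = 0.7109 × 0.2304 = 0.16381

0.1638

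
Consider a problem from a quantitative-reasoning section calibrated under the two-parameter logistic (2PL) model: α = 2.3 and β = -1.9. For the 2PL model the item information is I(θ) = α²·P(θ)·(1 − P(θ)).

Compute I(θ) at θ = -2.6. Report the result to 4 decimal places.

P = 1/(1+e^{1.6100}) = 0.1666
P(1−P) = 0.1666 × 0.8334 = 0.1388
I = α² × P(1−P) = 2.3² × 0.1388 = 0.73445

0.7344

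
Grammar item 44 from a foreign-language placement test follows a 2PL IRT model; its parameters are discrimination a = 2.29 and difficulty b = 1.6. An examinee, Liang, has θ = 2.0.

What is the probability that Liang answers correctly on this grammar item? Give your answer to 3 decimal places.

0.714

P(θ) = 1 / (1 + exp(−a(θ − b)))
Exponent: 2.29 × (2.0 − 1.6) = 0.9160
1/(1 + e^{-0.9160}) = 0.7142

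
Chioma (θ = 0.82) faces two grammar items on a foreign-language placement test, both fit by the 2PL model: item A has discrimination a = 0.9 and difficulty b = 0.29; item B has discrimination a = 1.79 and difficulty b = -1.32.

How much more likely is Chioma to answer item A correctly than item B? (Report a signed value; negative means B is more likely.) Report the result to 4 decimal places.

-0.3617

P(θ) = 1 / (1 + exp(−a(θ − b)))
P_A = 0.6170
P_B = 0.9788
P_A − P_B = -0.3617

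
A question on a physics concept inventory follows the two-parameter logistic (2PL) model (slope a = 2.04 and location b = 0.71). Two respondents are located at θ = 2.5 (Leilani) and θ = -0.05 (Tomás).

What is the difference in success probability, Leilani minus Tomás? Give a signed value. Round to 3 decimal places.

P(θ) = 1 / (1 + exp(−a(θ − b)))
P(Leilani) = 0.9747  [exponent 3.6516]
P(Tomás) = 0.1750  [exponent -1.5504]
Difference = 0.9747 − 0.1750 = 0.7997

0.800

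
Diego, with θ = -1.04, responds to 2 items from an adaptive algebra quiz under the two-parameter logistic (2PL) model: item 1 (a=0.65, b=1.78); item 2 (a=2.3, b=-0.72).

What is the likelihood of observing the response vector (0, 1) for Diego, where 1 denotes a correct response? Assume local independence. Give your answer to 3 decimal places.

0.279

P(θ) = 1 / (1 + exp(−a(θ − b)))
P_1 = 1/(1+e^{1.8330}) = 0.1379
P_2 = 1/(1+e^{0.7360}) = 0.3239
L = (1−P_1) × P_2 = 0.8621 × 0.3239 = 0.27922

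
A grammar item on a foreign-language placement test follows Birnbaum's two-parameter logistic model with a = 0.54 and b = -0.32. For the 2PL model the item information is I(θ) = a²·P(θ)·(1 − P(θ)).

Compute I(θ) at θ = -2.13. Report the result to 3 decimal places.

0.058

P = 1/(1+e^{0.9774}) = 0.2734
P(1−P) = 0.2734 × 0.7266 = 0.1987
I = a² × P(1−P) = 0.54² × 0.1987 = 0.05793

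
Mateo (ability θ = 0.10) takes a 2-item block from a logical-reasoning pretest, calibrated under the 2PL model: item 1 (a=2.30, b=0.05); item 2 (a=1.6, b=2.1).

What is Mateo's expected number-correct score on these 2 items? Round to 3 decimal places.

P(θ) = 1 / (1 + exp(−a(θ − b)))
P_1 = 1/(1+e^{-0.1150}) = 0.5287
P_2 = 1/(1+e^{3.2000}) = 0.0392
E[score] = 0.5287 + 0.0392 = 0.5679

0.568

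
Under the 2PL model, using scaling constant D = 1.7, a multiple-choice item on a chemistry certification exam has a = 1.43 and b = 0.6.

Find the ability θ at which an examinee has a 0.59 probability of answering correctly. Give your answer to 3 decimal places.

0.750

P(θ) = 1 / (1 + exp(−D·a(θ − b)))
logit = ln(0.5900/0.4100) = 0.3640
θ = b + logit/(1.7·a) = 0.6 + 0.3640/2.4310 = 0.7497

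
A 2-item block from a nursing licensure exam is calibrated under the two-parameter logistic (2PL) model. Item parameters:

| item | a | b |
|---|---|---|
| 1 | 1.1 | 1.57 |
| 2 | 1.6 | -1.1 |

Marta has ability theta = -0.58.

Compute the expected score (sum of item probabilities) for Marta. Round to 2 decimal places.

P(theta) = 1 / (1 + exp(−a(theta − b)))
P_1 = 1/(1+e^{2.3650}) = 0.0859
P_2 = 1/(1+e^{-0.8320}) = 0.6968
E[score] = 0.0859 + 0.6968 = 0.7827

0.78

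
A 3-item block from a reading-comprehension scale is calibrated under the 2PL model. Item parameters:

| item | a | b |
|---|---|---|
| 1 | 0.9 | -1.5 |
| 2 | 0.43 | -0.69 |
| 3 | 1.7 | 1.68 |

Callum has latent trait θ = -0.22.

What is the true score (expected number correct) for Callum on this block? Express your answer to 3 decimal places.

P(θ) = 1 / (1 + exp(−a(θ − b)))
P_1 = 1/(1+e^{-1.1520}) = 0.7599
P_2 = 1/(1+e^{-0.2021}) = 0.5504
P_3 = 1/(1+e^{3.2300}) = 0.0381
E[score] = 0.7599 + 0.5504 + 0.0381 = 1.3483

1.348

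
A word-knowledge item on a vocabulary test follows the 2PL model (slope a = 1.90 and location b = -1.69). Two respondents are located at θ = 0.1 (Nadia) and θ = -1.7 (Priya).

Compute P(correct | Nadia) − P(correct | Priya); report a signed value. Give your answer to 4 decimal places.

0.4725

P(θ) = 1 / (1 + exp(−a(θ − b)))
P(Nadia) = 0.9677  [exponent 3.4010]
P(Priya) = 0.4953  [exponent -0.0190]
Difference = 0.9677 − 0.4953 = 0.4725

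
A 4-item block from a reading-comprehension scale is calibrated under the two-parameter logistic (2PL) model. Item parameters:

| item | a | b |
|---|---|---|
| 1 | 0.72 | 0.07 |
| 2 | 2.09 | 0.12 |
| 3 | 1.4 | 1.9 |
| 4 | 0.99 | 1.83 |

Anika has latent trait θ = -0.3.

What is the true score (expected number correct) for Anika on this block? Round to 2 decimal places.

0.88

P(θ) = 1 / (1 + exp(−a(θ − b)))
P_1 = 1/(1+e^{0.2664}) = 0.4338
P_2 = 1/(1+e^{0.8778}) = 0.2936
P_3 = 1/(1+e^{3.0800}) = 0.0439
P_4 = 1/(1+e^{2.1087}) = 0.1083
E[score] = 0.4338 + 0.2936 + 0.0439 + 0.1083 = 0.8796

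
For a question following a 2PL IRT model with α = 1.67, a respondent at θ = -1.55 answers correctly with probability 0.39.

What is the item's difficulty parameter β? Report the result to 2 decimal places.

-1.28

P(θ) = 1 / (1 + exp(−α(θ − β)))
logit(0.39) = ln(0.39/0.61) = -0.4473
β = θ − logit/(α) = -1.55 − (-0.4473)/1.6700 = -1.2821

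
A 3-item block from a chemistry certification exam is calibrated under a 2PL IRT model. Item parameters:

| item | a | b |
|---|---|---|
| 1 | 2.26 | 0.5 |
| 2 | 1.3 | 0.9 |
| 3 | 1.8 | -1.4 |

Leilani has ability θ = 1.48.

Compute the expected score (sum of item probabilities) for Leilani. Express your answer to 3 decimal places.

P(θ) = 1 / (1 + exp(−a(θ − b)))
P_1 = 1/(1+e^{-2.2148}) = 0.9016
P_2 = 1/(1+e^{-0.7540}) = 0.6800
P_3 = 1/(1+e^{-5.1840}) = 0.9944
E[score] = 0.9016 + 0.6800 + 0.9944 = 2.5760

2.576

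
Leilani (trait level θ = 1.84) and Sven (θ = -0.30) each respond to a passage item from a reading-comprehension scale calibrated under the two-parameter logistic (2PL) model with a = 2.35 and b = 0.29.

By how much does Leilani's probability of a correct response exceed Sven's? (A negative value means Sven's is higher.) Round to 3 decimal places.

P(θ) = 1 / (1 + exp(−a(θ − b)))
P(Leilani) = 0.9745  [exponent 3.6425]
P(Sven) = 0.2000  [exponent -1.3865]
Difference = 0.9745 − 0.2000 = 0.7745

0.775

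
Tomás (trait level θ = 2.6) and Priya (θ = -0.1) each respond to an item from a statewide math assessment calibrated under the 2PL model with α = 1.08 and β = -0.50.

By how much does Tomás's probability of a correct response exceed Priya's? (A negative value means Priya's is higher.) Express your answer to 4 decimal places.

P(θ) = 1 / (1 + exp(−α(θ − β)))
P(Tomás) = 0.9660  [exponent 3.3480]
P(Priya) = 0.6064  [exponent 0.4320]
Difference = 0.9660 − 0.6064 = 0.3597

0.3597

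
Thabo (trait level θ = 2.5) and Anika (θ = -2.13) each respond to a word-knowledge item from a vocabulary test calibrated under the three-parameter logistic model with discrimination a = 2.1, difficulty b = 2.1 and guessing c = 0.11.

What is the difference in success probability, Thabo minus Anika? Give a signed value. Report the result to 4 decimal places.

0.6215

P(θ) = c + (1 − c) · 1 / (1 + exp(−a(θ − b)))
P(Thabo) = 0.7316  [exponent 0.8400]
P(Anika) = 0.1101  [exponent -8.8830]
Difference = 0.7316 − 0.1101 = 0.6215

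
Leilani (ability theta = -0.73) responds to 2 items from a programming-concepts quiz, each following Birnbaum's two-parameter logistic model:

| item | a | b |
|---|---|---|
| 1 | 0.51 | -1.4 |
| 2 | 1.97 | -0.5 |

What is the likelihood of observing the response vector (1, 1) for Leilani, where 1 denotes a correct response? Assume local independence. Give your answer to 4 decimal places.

0.2272

P(theta) = 1 / (1 + exp(−a(theta − b)))
P_1 = 1/(1+e^{-0.3417}) = 0.5846
P_2 = 1/(1+e^{0.4531}) = 0.3886
L = P_1 × P_2 = 0.5846 × 0.3886 = 0.22719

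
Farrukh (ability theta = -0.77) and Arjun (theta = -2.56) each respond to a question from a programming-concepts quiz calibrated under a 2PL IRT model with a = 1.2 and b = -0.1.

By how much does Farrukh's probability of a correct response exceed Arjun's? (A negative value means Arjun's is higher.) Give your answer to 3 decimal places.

0.260

P(theta) = 1 / (1 + exp(−a(theta − b)))
P(Farrukh) = 0.3092  [exponent -0.8040]
P(Arjun) = 0.0496  [exponent -2.9520]
Difference = 0.3092 − 0.0496 = 0.2595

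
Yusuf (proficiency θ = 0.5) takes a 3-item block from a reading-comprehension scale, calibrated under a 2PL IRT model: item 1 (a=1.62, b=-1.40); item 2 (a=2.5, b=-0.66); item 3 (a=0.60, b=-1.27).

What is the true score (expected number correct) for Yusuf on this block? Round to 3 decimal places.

2.647

P(θ) = 1 / (1 + exp(−a(θ − b)))
P_1 = 1/(1+e^{-3.0780}) = 0.9560
P_2 = 1/(1+e^{-2.9000}) = 0.9478
P_3 = 1/(1+e^{-1.0620}) = 0.7431
E[score] = 0.9560 + 0.9478 + 0.7431 = 2.6469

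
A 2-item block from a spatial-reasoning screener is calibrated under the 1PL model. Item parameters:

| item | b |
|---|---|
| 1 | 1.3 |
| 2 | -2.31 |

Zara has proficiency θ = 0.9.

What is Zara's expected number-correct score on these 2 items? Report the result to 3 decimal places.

1.363

P(θ) = 1 / (1 + exp(−(θ − b)))
P_1 = 1/(1+e^{0.4000}) = 0.4013
P_2 = 1/(1+e^{-3.2100}) = 0.9612
E[score] = 0.4013 + 0.9612 = 1.3625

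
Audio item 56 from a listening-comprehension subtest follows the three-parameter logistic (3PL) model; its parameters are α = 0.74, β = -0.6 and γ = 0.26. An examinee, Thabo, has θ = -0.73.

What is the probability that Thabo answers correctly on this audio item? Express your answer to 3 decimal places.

0.612

P(θ) = γ + (1 − γ) · 1 / (1 + exp(−α(θ − β)))
Exponent: 0.74 × (-0.73 − (-0.6)) = -0.0962
1/(1 + e^{0.0962}) = 0.4760
P = 0.26 + 0.74 × 0.4760 = 0.6122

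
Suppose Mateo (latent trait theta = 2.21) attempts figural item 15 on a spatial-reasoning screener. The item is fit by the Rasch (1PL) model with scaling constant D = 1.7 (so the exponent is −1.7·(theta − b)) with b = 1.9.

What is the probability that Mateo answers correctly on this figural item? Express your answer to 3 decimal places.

0.629

P(theta) = 1 / (1 + exp(−D·(theta − b)))
Exponent: 1.7 × (2.21 − 1.9) = 0.5270
1/(1 + e^{-0.5270}) = 0.6288
P = 0.6288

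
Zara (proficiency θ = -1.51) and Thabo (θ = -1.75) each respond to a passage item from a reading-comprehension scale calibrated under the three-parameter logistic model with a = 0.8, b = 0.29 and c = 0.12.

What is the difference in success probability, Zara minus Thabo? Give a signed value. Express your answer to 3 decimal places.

0.025

P(θ) = c + (1 − c) · 1 / (1 + exp(−a(θ − b)))
P(Zara) = 0.2886  [exponent -1.4400]
P(Thabo) = 0.2639  [exponent -1.6320]
Difference = 0.2886 − 0.2639 = 0.0246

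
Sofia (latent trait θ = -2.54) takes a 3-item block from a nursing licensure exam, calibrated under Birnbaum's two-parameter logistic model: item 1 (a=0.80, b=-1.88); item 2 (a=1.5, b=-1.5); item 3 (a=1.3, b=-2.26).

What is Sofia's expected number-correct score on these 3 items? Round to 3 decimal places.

P(θ) = 1 / (1 + exp(−a(θ − b)))
P_1 = 1/(1+e^{0.5280}) = 0.3710
P_2 = 1/(1+e^{1.5600}) = 0.1736
P_3 = 1/(1+e^{0.3640}) = 0.4100
E[score] = 0.3710 + 0.1736 + 0.4100 = 0.9546

0.955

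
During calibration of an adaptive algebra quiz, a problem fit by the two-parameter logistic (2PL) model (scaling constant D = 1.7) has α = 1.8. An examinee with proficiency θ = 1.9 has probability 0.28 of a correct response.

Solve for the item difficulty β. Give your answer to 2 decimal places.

2.21

P(θ) = 1 / (1 + exp(−D·α(θ − β)))
logit(0.28) = ln(0.28/0.72) = -0.9445
β = θ − logit/(1.7·α) = 1.9 − (-0.9445)/3.0600 = 2.2086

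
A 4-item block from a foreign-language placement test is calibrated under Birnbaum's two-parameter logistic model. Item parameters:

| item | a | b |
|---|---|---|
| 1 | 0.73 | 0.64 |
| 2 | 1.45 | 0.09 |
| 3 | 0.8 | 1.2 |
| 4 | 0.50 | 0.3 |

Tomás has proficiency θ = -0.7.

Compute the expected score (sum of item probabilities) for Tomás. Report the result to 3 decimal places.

P(θ) = 1 / (1 + exp(−a(θ − b)))
P_1 = 1/(1+e^{0.9782}) = 0.2732
P_2 = 1/(1+e^{1.1455}) = 0.2413
P_3 = 1/(1+e^{1.5200}) = 0.1795
P_4 = 1/(1+e^{0.5000}) = 0.3775
E[score] = 0.2732 + 0.2413 + 0.1795 + 0.3775 = 1.0716

1.072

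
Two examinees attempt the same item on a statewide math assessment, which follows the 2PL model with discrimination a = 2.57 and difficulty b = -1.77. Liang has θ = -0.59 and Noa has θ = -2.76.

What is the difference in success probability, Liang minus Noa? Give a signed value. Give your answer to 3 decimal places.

0.881

P(θ) = 1 / (1 + exp(−a(θ − b)))
P(Liang) = 0.9540  [exponent 3.0326]
P(Noa) = 0.0728  [exponent -2.5443]
Difference = 0.9540 − 0.0728 = 0.8812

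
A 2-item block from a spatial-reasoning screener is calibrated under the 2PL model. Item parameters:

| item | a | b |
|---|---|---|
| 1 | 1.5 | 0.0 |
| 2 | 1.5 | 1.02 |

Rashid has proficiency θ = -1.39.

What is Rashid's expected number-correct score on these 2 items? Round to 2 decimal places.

0.14

P(θ) = 1 / (1 + exp(−a(θ − b)))
P_1 = 1/(1+e^{2.0850}) = 0.1106
P_2 = 1/(1+e^{3.6150}) = 0.0262
E[score] = 0.1106 + 0.0262 = 0.1368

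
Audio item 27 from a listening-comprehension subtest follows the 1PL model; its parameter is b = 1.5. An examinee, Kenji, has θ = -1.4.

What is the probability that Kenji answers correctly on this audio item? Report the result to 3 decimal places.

P(θ) = 1 / (1 + exp(−(θ − b)))
Exponent: (-1.4 − 1.5) = -2.9000
1/(1 + e^{2.9000}) = 0.0522
P = 0.0522

0.052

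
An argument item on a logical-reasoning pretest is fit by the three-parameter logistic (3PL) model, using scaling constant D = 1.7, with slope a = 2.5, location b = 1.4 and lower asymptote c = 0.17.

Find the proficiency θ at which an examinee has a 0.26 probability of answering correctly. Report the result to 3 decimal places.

P(θ) = c + (1 − c) · 1 / (1 + exp(−D·a(θ − b)))
Remove guessing floor: (0.26 − 0.17)/(1 − 0.17) = 0.1084
logit = ln(0.1084/0.8916) = -2.1068
θ = b + logit/(1.7·a) = 1.4 + (-2.1068)/4.2500 = 0.9043

0.904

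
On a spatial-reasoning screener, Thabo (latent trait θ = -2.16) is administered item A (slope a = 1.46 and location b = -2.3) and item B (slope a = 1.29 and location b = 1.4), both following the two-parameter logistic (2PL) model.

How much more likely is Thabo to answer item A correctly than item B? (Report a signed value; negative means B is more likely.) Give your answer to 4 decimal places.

P(θ) = 1 / (1 + exp(−a(θ − b)))
P_A = 0.5509
P_B = 0.0100
P_A − P_B = 0.5409

0.5409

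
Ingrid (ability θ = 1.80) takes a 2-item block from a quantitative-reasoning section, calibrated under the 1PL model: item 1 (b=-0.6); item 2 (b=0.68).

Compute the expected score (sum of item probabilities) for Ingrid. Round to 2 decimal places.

1.67

P(θ) = 1 / (1 + exp(−(θ − b)))
P_1 = 1/(1+e^{-2.4000}) = 0.9168
P_2 = 1/(1+e^{-1.1200}) = 0.7540
E[score] = 0.9168 + 0.7540 = 1.6708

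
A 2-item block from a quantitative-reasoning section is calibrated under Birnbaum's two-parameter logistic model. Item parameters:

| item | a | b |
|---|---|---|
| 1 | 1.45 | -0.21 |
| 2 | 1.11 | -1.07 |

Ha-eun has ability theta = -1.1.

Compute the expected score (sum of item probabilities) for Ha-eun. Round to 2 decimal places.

0.71

P(theta) = 1 / (1 + exp(−a(theta − b)))
P_1 = 1/(1+e^{1.2905}) = 0.2158
P_2 = 1/(1+e^{0.0333}) = 0.4917
E[score] = 0.2158 + 0.4917 = 0.7074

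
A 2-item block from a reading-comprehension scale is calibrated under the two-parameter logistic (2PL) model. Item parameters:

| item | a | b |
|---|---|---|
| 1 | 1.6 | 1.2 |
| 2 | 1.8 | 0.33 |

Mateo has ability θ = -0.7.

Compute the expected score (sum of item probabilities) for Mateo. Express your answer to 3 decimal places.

P(θ) = 1 / (1 + exp(−a(θ − b)))
P_1 = 1/(1+e^{3.0400}) = 0.0457
P_2 = 1/(1+e^{1.8540}) = 0.1354
E[score] = 0.0457 + 0.1354 = 0.1811

0.181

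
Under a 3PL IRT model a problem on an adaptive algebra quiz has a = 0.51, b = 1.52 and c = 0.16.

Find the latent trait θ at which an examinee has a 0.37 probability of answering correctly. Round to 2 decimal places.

-0.63

P(θ) = c + (1 − c) · 1 / (1 + exp(−a(θ − b)))
Remove guessing floor: (0.37 − 0.16)/(1 − 0.16) = 0.2500
logit = ln(0.2500/0.7500) = -1.0986
θ = b + logit/(a) = 1.52 + (-1.0986)/0.5100 = -0.6341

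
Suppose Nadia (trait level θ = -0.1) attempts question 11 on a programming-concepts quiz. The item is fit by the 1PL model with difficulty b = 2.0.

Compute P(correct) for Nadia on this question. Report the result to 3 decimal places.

P(θ) = 1 / (1 + exp(−(θ − b)))
Exponent: (-0.1 − 2.0) = -2.1000
1/(1 + e^{2.1000}) = 0.1091
P = 0.1091

0.109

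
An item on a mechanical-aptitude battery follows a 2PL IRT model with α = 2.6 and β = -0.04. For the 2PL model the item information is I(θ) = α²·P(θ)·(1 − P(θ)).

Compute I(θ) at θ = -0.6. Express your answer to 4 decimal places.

1.0365

P = 1/(1+e^{1.4560}) = 0.1891
P(1−P) = 0.1891 × 0.8109 = 0.1533
I = α² × P(1−P) = 2.6² × 0.1533 = 1.03650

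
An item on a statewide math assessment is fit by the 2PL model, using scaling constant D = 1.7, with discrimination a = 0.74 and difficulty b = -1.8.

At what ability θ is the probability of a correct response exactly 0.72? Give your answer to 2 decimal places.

P(θ) = 1 / (1 + exp(−D·a(θ − b)))
logit = ln(0.7200/0.2800) = 0.9445
θ = b + logit/(1.7·a) = -1.8 + 0.9445/1.2580 = -1.0492

-1.05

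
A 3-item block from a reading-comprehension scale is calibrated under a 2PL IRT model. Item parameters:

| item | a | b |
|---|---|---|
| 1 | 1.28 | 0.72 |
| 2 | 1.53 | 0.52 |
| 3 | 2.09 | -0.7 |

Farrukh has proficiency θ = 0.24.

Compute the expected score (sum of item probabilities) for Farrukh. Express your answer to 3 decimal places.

P(θ) = 1 / (1 + exp(−a(θ − b)))
P_1 = 1/(1+e^{0.6144}) = 0.3511
P_2 = 1/(1+e^{0.4284}) = 0.3945
P_3 = 1/(1+e^{-1.9646}) = 0.8770
E[score] = 0.3511 + 0.3945 + 0.8770 = 1.6226

1.623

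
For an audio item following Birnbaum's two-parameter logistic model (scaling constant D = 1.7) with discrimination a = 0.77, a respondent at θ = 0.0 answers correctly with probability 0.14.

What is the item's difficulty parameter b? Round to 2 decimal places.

P(θ) = 1 / (1 + exp(−D·a(θ − b)))
logit(0.14) = ln(0.14/0.86) = -1.8153
b = θ − logit/(1.7·a) = 0.0 − (-1.8153)/1.3090 = 1.3868

1.39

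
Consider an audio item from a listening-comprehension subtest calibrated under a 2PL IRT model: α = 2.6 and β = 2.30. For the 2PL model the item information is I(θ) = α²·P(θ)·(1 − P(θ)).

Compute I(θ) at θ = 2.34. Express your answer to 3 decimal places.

P = 1/(1+e^{-0.1040}) = 0.5260
P(1−P) = 0.5260 × 0.4740 = 0.2493
I = α² × P(1−P) = 2.6² × 0.2493 = 1.68544

1.685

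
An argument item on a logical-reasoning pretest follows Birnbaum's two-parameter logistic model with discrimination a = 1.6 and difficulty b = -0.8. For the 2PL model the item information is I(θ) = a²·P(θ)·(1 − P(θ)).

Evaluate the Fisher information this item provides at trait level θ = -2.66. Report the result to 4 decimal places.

0.1182

P = 1/(1+e^{2.9760}) = 0.0485
P(1−P) = 0.0485 × 0.9515 = 0.0462
I = a² × P(1−P) = 1.6² × 0.0462 = 0.11819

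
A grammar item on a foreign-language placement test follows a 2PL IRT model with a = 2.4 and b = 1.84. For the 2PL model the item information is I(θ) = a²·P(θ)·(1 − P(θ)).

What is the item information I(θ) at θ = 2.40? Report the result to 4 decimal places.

0.9450

P = 1/(1+e^{-1.3440}) = 0.7931
P(1−P) = 0.7931 × 0.2069 = 0.1641
I = a² × P(1−P) = 2.4² × 0.1641 = 0.94501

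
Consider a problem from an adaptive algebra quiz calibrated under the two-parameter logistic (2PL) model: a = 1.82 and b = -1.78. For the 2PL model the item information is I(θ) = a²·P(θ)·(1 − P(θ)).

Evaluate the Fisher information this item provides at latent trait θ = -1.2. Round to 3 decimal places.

0.634

P = 1/(1+e^{-1.0556}) = 0.7418
P(1−P) = 0.7418 × 0.2582 = 0.1915
I = a² × P(1−P) = 1.82² × 0.1915 = 0.63435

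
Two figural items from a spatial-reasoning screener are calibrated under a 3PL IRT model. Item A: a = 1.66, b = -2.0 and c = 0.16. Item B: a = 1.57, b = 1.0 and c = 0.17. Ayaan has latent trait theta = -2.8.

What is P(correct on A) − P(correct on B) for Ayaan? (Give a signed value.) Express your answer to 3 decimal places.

0.164

P(theta) = c + (1 − c) · 1 / (1 + exp(−a(theta − b)))
P_A = 0.3360
P_B = 0.1721
P_A − P_B = 0.1638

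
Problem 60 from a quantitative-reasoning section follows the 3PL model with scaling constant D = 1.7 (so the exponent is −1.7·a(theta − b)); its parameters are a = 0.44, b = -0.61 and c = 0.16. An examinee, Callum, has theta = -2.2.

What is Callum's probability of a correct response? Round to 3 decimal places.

P(theta) = c + (1 − c) · 1 / (1 + exp(−D·a(theta − b)))
Exponent: 1.7 × 0.44 × (-2.2 − (-0.61)) = -1.1893
1/(1 + e^{1.1893}) = 0.2334
P = 0.16 + 0.84 × 0.2334 = 0.3560

0.356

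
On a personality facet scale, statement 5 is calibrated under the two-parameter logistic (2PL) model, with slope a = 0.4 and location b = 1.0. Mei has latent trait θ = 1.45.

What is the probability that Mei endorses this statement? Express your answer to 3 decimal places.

P(θ) = 1 / (1 + exp(−a(θ − b)))
Exponent: 0.4 × (1.45 − 1.0) = 0.1800
1/(1 + e^{-0.1800}) = 0.5449

0.545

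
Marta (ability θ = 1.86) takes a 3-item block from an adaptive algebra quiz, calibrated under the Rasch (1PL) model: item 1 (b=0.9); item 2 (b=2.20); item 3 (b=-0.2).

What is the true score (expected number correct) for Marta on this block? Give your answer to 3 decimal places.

2.026

P(θ) = 1 / (1 + exp(−(θ − b)))
P_1 = 1/(1+e^{-0.9600}) = 0.7231
P_2 = 1/(1+e^{0.3400}) = 0.4158
P_3 = 1/(1+e^{-2.0600}) = 0.8870
E[score] = 0.7231 + 0.4158 + 0.8870 = 2.0259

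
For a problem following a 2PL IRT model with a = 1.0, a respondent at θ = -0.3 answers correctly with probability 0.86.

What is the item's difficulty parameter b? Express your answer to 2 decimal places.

-2.12

P(θ) = 1 / (1 + exp(−a(θ − b)))
logit(0.86) = ln(0.86/0.14) = 1.8153
b = θ − logit/(a) = -0.3 − 1.8153/1.0000 = -2.1153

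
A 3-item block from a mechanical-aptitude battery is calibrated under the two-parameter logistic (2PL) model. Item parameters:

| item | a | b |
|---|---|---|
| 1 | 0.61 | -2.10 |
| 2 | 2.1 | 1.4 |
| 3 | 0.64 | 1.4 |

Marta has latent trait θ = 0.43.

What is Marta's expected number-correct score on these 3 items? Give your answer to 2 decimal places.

P(θ) = 1 / (1 + exp(−a(θ − b)))
P_1 = 1/(1+e^{-1.5433}) = 0.8239
P_2 = 1/(1+e^{2.0370}) = 0.1154
P_3 = 1/(1+e^{0.6208}) = 0.3496
E[score] = 0.8239 + 0.1154 + 0.3496 = 1.2889

1.29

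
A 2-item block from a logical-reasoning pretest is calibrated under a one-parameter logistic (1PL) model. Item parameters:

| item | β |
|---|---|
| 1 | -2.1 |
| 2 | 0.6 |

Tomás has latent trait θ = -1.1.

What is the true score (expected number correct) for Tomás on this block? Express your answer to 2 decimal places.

0.89

P(θ) = 1 / (1 + exp(−(θ − β)))
P_1 = 1/(1+e^{-1.0000}) = 0.7311
P_2 = 1/(1+e^{1.7000}) = 0.1545
E[score] = 0.7311 + 0.1545 = 0.8855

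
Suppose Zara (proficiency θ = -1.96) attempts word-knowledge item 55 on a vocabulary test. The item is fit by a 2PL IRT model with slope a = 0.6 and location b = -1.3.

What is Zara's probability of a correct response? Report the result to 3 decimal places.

P(θ) = 1 / (1 + exp(−a(θ − b)))
Exponent: 0.6 × (-1.96 − (-1.3)) = -0.3960
1/(1 + e^{0.3960}) = 0.4023

0.402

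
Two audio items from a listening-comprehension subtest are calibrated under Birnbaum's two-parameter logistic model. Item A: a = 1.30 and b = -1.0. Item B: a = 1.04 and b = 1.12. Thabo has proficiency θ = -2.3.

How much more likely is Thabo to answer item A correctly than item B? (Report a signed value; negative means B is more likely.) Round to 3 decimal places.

P(θ) = 1 / (1 + exp(−a(θ − b)))
P_A = 0.1558
P_B = 0.0277
P_A − P_B = 0.1280

0.128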